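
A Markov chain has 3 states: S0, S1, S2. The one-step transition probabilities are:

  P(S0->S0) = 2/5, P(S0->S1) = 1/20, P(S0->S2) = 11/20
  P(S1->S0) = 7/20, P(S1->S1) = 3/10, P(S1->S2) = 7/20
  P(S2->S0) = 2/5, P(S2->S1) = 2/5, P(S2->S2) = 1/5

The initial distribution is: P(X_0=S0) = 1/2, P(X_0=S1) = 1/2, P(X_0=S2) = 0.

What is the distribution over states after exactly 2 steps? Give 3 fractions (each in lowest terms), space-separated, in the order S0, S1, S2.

Answer: 313/800 201/800 143/400

Derivation:
Propagating the distribution step by step (d_{t+1} = d_t * P):
d_0 = (S0=1/2, S1=1/2, S2=0)
  d_1[S0] = 1/2*2/5 + 1/2*7/20 + 0*2/5 = 3/8
  d_1[S1] = 1/2*1/20 + 1/2*3/10 + 0*2/5 = 7/40
  d_1[S2] = 1/2*11/20 + 1/2*7/20 + 0*1/5 = 9/20
d_1 = (S0=3/8, S1=7/40, S2=9/20)
  d_2[S0] = 3/8*2/5 + 7/40*7/20 + 9/20*2/5 = 313/800
  d_2[S1] = 3/8*1/20 + 7/40*3/10 + 9/20*2/5 = 201/800
  d_2[S2] = 3/8*11/20 + 7/40*7/20 + 9/20*1/5 = 143/400
d_2 = (S0=313/800, S1=201/800, S2=143/400)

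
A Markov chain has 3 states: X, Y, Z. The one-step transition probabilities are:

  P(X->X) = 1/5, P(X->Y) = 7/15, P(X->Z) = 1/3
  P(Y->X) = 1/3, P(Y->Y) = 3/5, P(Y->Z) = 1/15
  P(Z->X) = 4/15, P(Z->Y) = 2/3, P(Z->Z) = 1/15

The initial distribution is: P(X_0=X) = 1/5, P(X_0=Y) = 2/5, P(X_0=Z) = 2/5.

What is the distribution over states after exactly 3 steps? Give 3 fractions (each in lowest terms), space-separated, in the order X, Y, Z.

Propagating the distribution step by step (d_{t+1} = d_t * P):
d_0 = (X=1/5, Y=2/5, Z=2/5)
  d_1[X] = 1/5*1/5 + 2/5*1/3 + 2/5*4/15 = 7/25
  d_1[Y] = 1/5*7/15 + 2/5*3/5 + 2/5*2/3 = 3/5
  d_1[Z] = 1/5*1/3 + 2/5*1/15 + 2/5*1/15 = 3/25
d_1 = (X=7/25, Y=3/5, Z=3/25)
  d_2[X] = 7/25*1/5 + 3/5*1/3 + 3/25*4/15 = 36/125
  d_2[Y] = 7/25*7/15 + 3/5*3/5 + 3/25*2/3 = 214/375
  d_2[Z] = 7/25*1/3 + 3/5*1/15 + 3/25*1/15 = 53/375
d_2 = (X=36/125, Y=214/375, Z=53/375)
  d_3[X] = 36/125*1/5 + 214/375*1/3 + 53/375*4/15 = 1606/5625
  d_3[Y] = 36/125*7/15 + 214/375*3/5 + 53/375*2/3 = 3212/5625
  d_3[Z] = 36/125*1/3 + 214/375*1/15 + 53/375*1/15 = 269/1875
d_3 = (X=1606/5625, Y=3212/5625, Z=269/1875)

Answer: 1606/5625 3212/5625 269/1875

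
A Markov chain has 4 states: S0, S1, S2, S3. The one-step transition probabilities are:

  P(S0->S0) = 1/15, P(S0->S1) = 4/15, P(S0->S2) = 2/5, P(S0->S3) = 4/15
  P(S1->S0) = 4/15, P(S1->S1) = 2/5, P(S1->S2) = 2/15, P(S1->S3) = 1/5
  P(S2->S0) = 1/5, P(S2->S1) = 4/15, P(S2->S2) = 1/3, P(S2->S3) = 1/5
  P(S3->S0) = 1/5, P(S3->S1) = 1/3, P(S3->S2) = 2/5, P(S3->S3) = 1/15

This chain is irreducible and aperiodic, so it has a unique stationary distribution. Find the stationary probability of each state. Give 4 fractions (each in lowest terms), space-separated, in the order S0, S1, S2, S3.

Answer: 367/1878 605/1878 553/1878 353/1878

Derivation:
The stationary distribution satisfies pi = pi * P, i.e.:
  pi_S0 = 1/15*pi_S0 + 4/15*pi_S1 + 1/5*pi_S2 + 1/5*pi_S3
  pi_S1 = 4/15*pi_S0 + 2/5*pi_S1 + 4/15*pi_S2 + 1/3*pi_S3
  pi_S2 = 2/5*pi_S0 + 2/15*pi_S1 + 1/3*pi_S2 + 2/5*pi_S3
  pi_S3 = 4/15*pi_S0 + 1/5*pi_S1 + 1/5*pi_S2 + 1/15*pi_S3
with normalization: pi_S0 + pi_S1 + pi_S2 + pi_S3 = 1.

Using the first 3 balance equations plus normalization, the linear system A*pi = b is:
  [-14/15, 4/15, 1/5, 1/5] . pi = 0
  [4/15, -3/5, 4/15, 1/3] . pi = 0
  [2/5, 2/15, -2/3, 2/5] . pi = 0
  [1, 1, 1, 1] . pi = 1

Solving yields:
  pi_S0 = 367/1878
  pi_S1 = 605/1878
  pi_S2 = 553/1878
  pi_S3 = 353/1878

Verification (pi * P):
  367/1878*1/15 + 605/1878*4/15 + 553/1878*1/5 + 353/1878*1/5 = 367/1878 = pi_S0  (ok)
  367/1878*4/15 + 605/1878*2/5 + 553/1878*4/15 + 353/1878*1/3 = 605/1878 = pi_S1  (ok)
  367/1878*2/5 + 605/1878*2/15 + 553/1878*1/3 + 353/1878*2/5 = 553/1878 = pi_S2  (ok)
  367/1878*4/15 + 605/1878*1/5 + 553/1878*1/5 + 353/1878*1/15 = 353/1878 = pi_S3  (ok)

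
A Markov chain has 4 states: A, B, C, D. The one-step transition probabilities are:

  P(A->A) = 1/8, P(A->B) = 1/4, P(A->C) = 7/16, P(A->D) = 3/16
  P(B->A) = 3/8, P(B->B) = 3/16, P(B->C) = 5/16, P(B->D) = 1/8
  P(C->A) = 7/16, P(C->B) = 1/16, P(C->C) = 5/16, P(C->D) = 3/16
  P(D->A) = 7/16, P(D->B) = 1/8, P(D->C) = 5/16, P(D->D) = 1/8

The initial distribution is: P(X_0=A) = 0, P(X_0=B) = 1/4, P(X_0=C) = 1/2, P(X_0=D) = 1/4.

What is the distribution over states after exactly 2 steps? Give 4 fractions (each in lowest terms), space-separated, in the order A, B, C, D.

Answer: 153/512 169/1024 187/512 175/1024

Derivation:
Propagating the distribution step by step (d_{t+1} = d_t * P):
d_0 = (A=0, B=1/4, C=1/2, D=1/4)
  d_1[A] = 0*1/8 + 1/4*3/8 + 1/2*7/16 + 1/4*7/16 = 27/64
  d_1[B] = 0*1/4 + 1/4*3/16 + 1/2*1/16 + 1/4*1/8 = 7/64
  d_1[C] = 0*7/16 + 1/4*5/16 + 1/2*5/16 + 1/4*5/16 = 5/16
  d_1[D] = 0*3/16 + 1/4*1/8 + 1/2*3/16 + 1/4*1/8 = 5/32
d_1 = (A=27/64, B=7/64, C=5/16, D=5/32)
  d_2[A] = 27/64*1/8 + 7/64*3/8 + 5/16*7/16 + 5/32*7/16 = 153/512
  d_2[B] = 27/64*1/4 + 7/64*3/16 + 5/16*1/16 + 5/32*1/8 = 169/1024
  d_2[C] = 27/64*7/16 + 7/64*5/16 + 5/16*5/16 + 5/32*5/16 = 187/512
  d_2[D] = 27/64*3/16 + 7/64*1/8 + 5/16*3/16 + 5/32*1/8 = 175/1024
d_2 = (A=153/512, B=169/1024, C=187/512, D=175/1024)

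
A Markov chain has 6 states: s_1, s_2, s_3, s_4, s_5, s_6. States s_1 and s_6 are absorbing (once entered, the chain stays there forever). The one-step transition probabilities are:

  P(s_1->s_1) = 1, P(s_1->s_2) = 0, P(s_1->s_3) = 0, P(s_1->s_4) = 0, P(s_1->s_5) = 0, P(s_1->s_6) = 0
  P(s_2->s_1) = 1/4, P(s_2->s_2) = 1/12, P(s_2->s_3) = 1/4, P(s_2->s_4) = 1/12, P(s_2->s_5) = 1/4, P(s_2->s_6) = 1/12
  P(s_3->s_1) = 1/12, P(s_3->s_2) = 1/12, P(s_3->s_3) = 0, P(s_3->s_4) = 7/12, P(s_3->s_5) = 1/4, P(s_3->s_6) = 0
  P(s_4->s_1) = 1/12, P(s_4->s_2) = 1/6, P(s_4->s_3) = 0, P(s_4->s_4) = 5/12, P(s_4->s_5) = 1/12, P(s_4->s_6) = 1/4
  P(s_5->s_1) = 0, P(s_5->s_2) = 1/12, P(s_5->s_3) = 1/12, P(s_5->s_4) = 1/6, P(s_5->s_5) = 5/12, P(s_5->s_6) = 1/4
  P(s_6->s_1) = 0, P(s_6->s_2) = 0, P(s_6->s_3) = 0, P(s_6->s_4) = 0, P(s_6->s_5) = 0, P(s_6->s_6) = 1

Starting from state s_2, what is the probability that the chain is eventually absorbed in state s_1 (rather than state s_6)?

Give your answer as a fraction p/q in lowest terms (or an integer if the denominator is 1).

Answer: 2110/4707

Derivation:
Let a_i = P(absorbed in s_1 | start in state i).
Boundary conditions: a_s_1 = 1, a_s_6 = 0.
For each transient state i, a_i = sum_j P(i->j) * a_j:
  a_s_2 = 1/4*a_s_1 + 1/12*a_s_2 + 1/4*a_s_3 + 1/12*a_s_4 + 1/4*a_s_5 + 1/12*a_s_6
  a_s_3 = 1/12*a_s_1 + 1/12*a_s_2 + 0*a_s_3 + 7/12*a_s_4 + 1/4*a_s_5 + 0*a_s_6
  a_s_4 = 1/12*a_s_1 + 1/6*a_s_2 + 0*a_s_3 + 5/12*a_s_4 + 1/12*a_s_5 + 1/4*a_s_6
  a_s_5 = 0*a_s_1 + 1/12*a_s_2 + 1/12*a_s_3 + 1/6*a_s_4 + 5/12*a_s_5 + 1/4*a_s_6

Substituting a_s_1 = 1 and a_s_6 = 0, rearrange to (I - Q) a = r where r[i] = P(i -> s_1):
  [11/12, -1/4, -1/12, -1/4] . (a_s_2, a_s_3, a_s_4, a_s_5) = 1/4
  [-1/12, 1, -7/12, -1/4] . (a_s_2, a_s_3, a_s_4, a_s_5) = 1/12
  [-1/6, 0, 7/12, -1/12] . (a_s_2, a_s_3, a_s_4, a_s_5) = 1/12
  [-1/12, -1/12, -1/6, 7/12] . (a_s_2, a_s_3, a_s_4, a_s_5) = 0

Solving yields:
  a_s_2 = 2110/4707
  a_s_3 = 1624/4707
  a_s_4 = 1409/4707
  a_s_5 = 104/523

Starting state is s_2, so the absorption probability is a_s_2 = 2110/4707.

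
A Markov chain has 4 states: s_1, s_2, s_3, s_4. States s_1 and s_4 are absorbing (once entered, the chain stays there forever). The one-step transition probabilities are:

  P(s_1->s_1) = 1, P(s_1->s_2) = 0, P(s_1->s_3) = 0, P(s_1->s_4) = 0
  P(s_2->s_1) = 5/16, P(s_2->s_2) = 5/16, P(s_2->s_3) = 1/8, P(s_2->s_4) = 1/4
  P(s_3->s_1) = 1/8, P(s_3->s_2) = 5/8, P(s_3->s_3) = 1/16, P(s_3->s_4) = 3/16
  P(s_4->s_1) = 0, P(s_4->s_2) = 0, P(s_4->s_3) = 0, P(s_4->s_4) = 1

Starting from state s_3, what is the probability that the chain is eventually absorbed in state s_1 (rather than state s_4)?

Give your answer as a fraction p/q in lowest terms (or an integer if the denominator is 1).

Answer: 72/145

Derivation:
Let a_i = P(absorbed in s_1 | start in state i).
Boundary conditions: a_s_1 = 1, a_s_4 = 0.
For each transient state i, a_i = sum_j P(i->j) * a_j:
  a_s_2 = 5/16*a_s_1 + 5/16*a_s_2 + 1/8*a_s_3 + 1/4*a_s_4
  a_s_3 = 1/8*a_s_1 + 5/8*a_s_2 + 1/16*a_s_3 + 3/16*a_s_4

Substituting a_s_1 = 1 and a_s_4 = 0, rearrange to (I - Q) a = r where r[i] = P(i -> s_1):
  [11/16, -1/8] . (a_s_2, a_s_3) = 5/16
  [-5/8, 15/16] . (a_s_2, a_s_3) = 1/8

Solving yields:
  a_s_2 = 79/145
  a_s_3 = 72/145

Starting state is s_3, so the absorption probability is a_s_3 = 72/145.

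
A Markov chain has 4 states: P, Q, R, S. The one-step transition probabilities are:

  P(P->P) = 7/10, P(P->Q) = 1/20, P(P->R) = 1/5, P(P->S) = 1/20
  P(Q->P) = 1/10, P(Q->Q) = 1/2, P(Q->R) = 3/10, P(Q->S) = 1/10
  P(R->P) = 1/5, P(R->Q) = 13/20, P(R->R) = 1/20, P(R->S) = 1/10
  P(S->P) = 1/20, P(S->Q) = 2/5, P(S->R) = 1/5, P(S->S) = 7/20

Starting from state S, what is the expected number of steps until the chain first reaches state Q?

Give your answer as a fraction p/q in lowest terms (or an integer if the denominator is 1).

Let h_i = expected steps to first reach Q from state i.
Boundary: h_Q = 0.
First-step equations for the other states:
  h_P = 1 + 7/10*h_P + 1/20*h_Q + 1/5*h_R + 1/20*h_S
  h_R = 1 + 1/5*h_P + 13/20*h_Q + 1/20*h_R + 1/10*h_S
  h_S = 1 + 1/20*h_P + 2/5*h_Q + 1/5*h_R + 7/20*h_S

Substituting h_Q = 0 and rearranging gives the linear system (I - Q) h = 1:
  [3/10, -1/5, -1/20] . (h_P, h_R, h_S) = 1
  [-1/5, 19/20, -1/10] . (h_P, h_R, h_S) = 1
  [-1/20, -1/5, 13/20] . (h_P, h_R, h_S) = 1

Solving yields:
  h_P = 920/169
  h_R = 420/169
  h_S = 460/169

Starting state is S, so the expected hitting time is h_S = 460/169.

Answer: 460/169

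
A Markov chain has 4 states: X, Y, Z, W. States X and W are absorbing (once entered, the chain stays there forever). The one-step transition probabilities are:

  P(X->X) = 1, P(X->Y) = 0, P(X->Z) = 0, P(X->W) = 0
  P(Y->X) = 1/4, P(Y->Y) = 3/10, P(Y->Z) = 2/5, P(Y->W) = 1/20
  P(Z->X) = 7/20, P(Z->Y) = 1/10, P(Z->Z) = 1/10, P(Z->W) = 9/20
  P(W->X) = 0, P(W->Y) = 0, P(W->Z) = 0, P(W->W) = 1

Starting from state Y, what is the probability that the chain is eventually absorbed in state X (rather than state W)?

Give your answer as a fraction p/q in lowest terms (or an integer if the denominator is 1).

Answer: 73/118

Derivation:
Let a_i = P(absorbed in X | start in state i).
Boundary conditions: a_X = 1, a_W = 0.
For each transient state i, a_i = sum_j P(i->j) * a_j:
  a_Y = 1/4*a_X + 3/10*a_Y + 2/5*a_Z + 1/20*a_W
  a_Z = 7/20*a_X + 1/10*a_Y + 1/10*a_Z + 9/20*a_W

Substituting a_X = 1 and a_W = 0, rearrange to (I - Q) a = r where r[i] = P(i -> X):
  [7/10, -2/5] . (a_Y, a_Z) = 1/4
  [-1/10, 9/10] . (a_Y, a_Z) = 7/20

Solving yields:
  a_Y = 73/118
  a_Z = 27/59

Starting state is Y, so the absorption probability is a_Y = 73/118.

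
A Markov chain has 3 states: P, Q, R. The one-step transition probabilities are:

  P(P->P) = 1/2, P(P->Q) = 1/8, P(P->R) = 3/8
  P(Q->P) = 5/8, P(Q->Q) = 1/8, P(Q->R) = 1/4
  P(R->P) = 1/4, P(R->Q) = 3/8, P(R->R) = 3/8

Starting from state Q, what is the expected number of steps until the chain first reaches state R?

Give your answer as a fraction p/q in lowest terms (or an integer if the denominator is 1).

Let h_i = expected steps to first reach R from state i.
Boundary: h_R = 0.
First-step equations for the other states:
  h_P = 1 + 1/2*h_P + 1/8*h_Q + 3/8*h_R
  h_Q = 1 + 5/8*h_P + 1/8*h_Q + 1/4*h_R

Substituting h_R = 0 and rearranging gives the linear system (I - Q) h = 1:
  [1/2, -1/8] . (h_P, h_Q) = 1
  [-5/8, 7/8] . (h_P, h_Q) = 1

Solving yields:
  h_P = 64/23
  h_Q = 72/23

Starting state is Q, so the expected hitting time is h_Q = 72/23.

Answer: 72/23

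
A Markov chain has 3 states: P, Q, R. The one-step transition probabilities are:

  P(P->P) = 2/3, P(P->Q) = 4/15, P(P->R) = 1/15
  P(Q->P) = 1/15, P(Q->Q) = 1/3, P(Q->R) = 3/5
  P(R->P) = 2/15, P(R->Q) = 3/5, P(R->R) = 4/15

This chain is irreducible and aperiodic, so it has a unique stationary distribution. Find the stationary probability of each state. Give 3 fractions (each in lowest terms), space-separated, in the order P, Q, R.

Answer: 29/128 53/128 23/64

Derivation:
The stationary distribution satisfies pi = pi * P, i.e.:
  pi_P = 2/3*pi_P + 1/15*pi_Q + 2/15*pi_R
  pi_Q = 4/15*pi_P + 1/3*pi_Q + 3/5*pi_R
  pi_R = 1/15*pi_P + 3/5*pi_Q + 4/15*pi_R
with normalization: pi_P + pi_Q + pi_R = 1.

Using the first 2 balance equations plus normalization, the linear system A*pi = b is:
  [-1/3, 1/15, 2/15] . pi = 0
  [4/15, -2/3, 3/5] . pi = 0
  [1, 1, 1] . pi = 1

Solving yields:
  pi_P = 29/128
  pi_Q = 53/128
  pi_R = 23/64

Verification (pi * P):
  29/128*2/3 + 53/128*1/15 + 23/64*2/15 = 29/128 = pi_P  (ok)
  29/128*4/15 + 53/128*1/3 + 23/64*3/5 = 53/128 = pi_Q  (ok)
  29/128*1/15 + 53/128*3/5 + 23/64*4/15 = 23/64 = pi_R  (ok)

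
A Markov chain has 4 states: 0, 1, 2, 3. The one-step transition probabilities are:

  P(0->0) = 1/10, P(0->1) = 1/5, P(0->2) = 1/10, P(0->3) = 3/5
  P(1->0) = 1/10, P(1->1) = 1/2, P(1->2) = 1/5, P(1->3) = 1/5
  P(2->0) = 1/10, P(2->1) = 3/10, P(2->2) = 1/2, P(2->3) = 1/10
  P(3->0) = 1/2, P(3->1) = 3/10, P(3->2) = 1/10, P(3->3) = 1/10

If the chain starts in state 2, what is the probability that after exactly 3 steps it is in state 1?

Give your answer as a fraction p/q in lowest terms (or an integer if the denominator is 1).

Computing P^3 by repeated multiplication:
P^1 =
  0: [1/10, 1/5, 1/10, 3/5]
  1: [1/10, 1/2, 1/5, 1/5]
  2: [1/10, 3/10, 1/2, 1/10]
  3: [1/2, 3/10, 1/10, 1/10]
P^2 =
  0: [17/50, 33/100, 4/25, 17/100]
  1: [9/50, 39/100, 23/100, 1/5]
  2: [7/50, 7/20, 33/100, 9/50]
  3: [7/50, 31/100, 17/100, 19/50]
P^3 =
  0: [21/125, 83/250, 197/1000, 303/1000]
  1: [9/50, 9/25, 231/1000, 229/1000]
  2: [43/250, 89/250, 267/1000, 41/200]
  3: [63/250, 87/250, 199/1000, 201/1000]

(P^3)[2 -> 1] = 89/250

Answer: 89/250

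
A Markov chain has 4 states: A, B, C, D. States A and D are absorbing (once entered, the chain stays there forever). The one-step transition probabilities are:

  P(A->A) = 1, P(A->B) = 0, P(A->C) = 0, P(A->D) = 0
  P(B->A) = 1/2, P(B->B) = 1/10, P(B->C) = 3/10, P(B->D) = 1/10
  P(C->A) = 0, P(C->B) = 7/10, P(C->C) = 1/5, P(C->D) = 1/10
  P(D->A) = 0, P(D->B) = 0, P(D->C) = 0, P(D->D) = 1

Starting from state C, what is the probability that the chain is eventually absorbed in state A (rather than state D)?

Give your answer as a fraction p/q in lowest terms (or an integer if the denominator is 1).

Let a_i = P(absorbed in A | start in state i).
Boundary conditions: a_A = 1, a_D = 0.
For each transient state i, a_i = sum_j P(i->j) * a_j:
  a_B = 1/2*a_A + 1/10*a_B + 3/10*a_C + 1/10*a_D
  a_C = 0*a_A + 7/10*a_B + 1/5*a_C + 1/10*a_D

Substituting a_A = 1 and a_D = 0, rearrange to (I - Q) a = r where r[i] = P(i -> A):
  [9/10, -3/10] . (a_B, a_C) = 1/2
  [-7/10, 4/5] . (a_B, a_C) = 0

Solving yields:
  a_B = 40/51
  a_C = 35/51

Starting state is C, so the absorption probability is a_C = 35/51.

Answer: 35/51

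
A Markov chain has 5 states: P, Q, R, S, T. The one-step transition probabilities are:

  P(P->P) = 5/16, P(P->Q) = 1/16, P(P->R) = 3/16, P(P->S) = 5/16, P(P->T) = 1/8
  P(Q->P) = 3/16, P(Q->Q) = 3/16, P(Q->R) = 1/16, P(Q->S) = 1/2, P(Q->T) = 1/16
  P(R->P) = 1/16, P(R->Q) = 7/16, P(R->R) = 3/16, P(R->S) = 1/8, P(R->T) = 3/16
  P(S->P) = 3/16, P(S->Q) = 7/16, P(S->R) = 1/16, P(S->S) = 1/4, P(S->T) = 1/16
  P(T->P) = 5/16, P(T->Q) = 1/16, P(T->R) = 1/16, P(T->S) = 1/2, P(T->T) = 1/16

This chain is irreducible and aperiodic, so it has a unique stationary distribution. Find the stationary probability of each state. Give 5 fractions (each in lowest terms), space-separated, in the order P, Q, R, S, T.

The stationary distribution satisfies pi = pi * P, i.e.:
  pi_P = 5/16*pi_P + 3/16*pi_Q + 1/16*pi_R + 3/16*pi_S + 5/16*pi_T
  pi_Q = 1/16*pi_P + 3/16*pi_Q + 7/16*pi_R + 7/16*pi_S + 1/16*pi_T
  pi_R = 3/16*pi_P + 1/16*pi_Q + 3/16*pi_R + 1/16*pi_S + 1/16*pi_T
  pi_S = 5/16*pi_P + 1/2*pi_Q + 1/8*pi_R + 1/4*pi_S + 1/2*pi_T
  pi_T = 1/8*pi_P + 1/16*pi_Q + 3/16*pi_R + 1/16*pi_S + 1/16*pi_T
with normalization: pi_P + pi_Q + pi_R + pi_S + pi_T = 1.

Using the first 4 balance equations plus normalization, the linear system A*pi = b is:
  [-11/16, 3/16, 1/16, 3/16, 5/16] . pi = 0
  [1/16, -13/16, 7/16, 7/16, 1/16] . pi = 0
  [3/16, 1/16, -13/16, 1/16, 1/16] . pi = 0
  [5/16, 1/2, 1/8, -3/4, 1/2] . pi = 0
  [1, 1, 1, 1, 1] . pi = 1

Solving yields:
  pi_P = 24/113
  pi_Q = 587/2260
  pi_R = 23/226
  pi_S = 763/2260
  pi_T = 10/113

Verification (pi * P):
  24/113*5/16 + 587/2260*3/16 + 23/226*1/16 + 763/2260*3/16 + 10/113*5/16 = 24/113 = pi_P  (ok)
  24/113*1/16 + 587/2260*3/16 + 23/226*7/16 + 763/2260*7/16 + 10/113*1/16 = 587/2260 = pi_Q  (ok)
  24/113*3/16 + 587/2260*1/16 + 23/226*3/16 + 763/2260*1/16 + 10/113*1/16 = 23/226 = pi_R  (ok)
  24/113*5/16 + 587/2260*1/2 + 23/226*1/8 + 763/2260*1/4 + 10/113*1/2 = 763/2260 = pi_S  (ok)
  24/113*1/8 + 587/2260*1/16 + 23/226*3/16 + 763/2260*1/16 + 10/113*1/16 = 10/113 = pi_T  (ok)

Answer: 24/113 587/2260 23/226 763/2260 10/113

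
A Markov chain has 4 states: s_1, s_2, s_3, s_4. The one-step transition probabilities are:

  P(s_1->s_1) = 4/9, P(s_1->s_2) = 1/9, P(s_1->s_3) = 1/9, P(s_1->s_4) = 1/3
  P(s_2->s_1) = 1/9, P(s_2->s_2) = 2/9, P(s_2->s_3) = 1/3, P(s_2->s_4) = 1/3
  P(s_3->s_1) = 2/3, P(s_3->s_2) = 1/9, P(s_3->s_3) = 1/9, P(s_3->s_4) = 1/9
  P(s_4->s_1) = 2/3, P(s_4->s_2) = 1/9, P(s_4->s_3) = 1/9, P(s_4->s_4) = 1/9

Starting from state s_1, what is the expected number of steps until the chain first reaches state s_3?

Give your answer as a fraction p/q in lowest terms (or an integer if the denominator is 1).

Answer: 36/5

Derivation:
Let h_i = expected steps to first reach s_3 from state i.
Boundary: h_s_3 = 0.
First-step equations for the other states:
  h_s_1 = 1 + 4/9*h_s_1 + 1/9*h_s_2 + 1/9*h_s_3 + 1/3*h_s_4
  h_s_2 = 1 + 1/9*h_s_1 + 2/9*h_s_2 + 1/3*h_s_3 + 1/3*h_s_4
  h_s_4 = 1 + 2/3*h_s_1 + 1/9*h_s_2 + 1/9*h_s_3 + 1/9*h_s_4

Substituting h_s_3 = 0 and rearranging gives the linear system (I - Q) h = 1:
  [5/9, -1/9, -1/3] . (h_s_1, h_s_2, h_s_4) = 1
  [-1/9, 7/9, -1/3] . (h_s_1, h_s_2, h_s_4) = 1
  [-2/3, -1/9, 8/9] . (h_s_1, h_s_2, h_s_4) = 1

Solving yields:
  h_s_1 = 36/5
  h_s_2 = 27/5
  h_s_4 = 36/5

Starting state is s_1, so the expected hitting time is h_s_1 = 36/5.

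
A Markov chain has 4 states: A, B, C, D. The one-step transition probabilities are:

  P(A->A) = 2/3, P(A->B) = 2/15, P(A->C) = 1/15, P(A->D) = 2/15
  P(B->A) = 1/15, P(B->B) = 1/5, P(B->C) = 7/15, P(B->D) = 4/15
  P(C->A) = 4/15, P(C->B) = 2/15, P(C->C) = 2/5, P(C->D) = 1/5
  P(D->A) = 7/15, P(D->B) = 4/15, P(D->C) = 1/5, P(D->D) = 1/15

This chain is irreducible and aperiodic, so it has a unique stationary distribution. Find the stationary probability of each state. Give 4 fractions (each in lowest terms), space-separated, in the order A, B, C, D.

The stationary distribution satisfies pi = pi * P, i.e.:
  pi_A = 2/3*pi_A + 1/15*pi_B + 4/15*pi_C + 7/15*pi_D
  pi_B = 2/15*pi_A + 1/5*pi_B + 2/15*pi_C + 4/15*pi_D
  pi_C = 1/15*pi_A + 7/15*pi_B + 2/5*pi_C + 1/5*pi_D
  pi_D = 2/15*pi_A + 4/15*pi_B + 1/5*pi_C + 1/15*pi_D
with normalization: pi_A + pi_B + pi_C + pi_D = 1.

Using the first 3 balance equations plus normalization, the linear system A*pi = b is:
  [-1/3, 1/15, 4/15, 7/15] . pi = 0
  [2/15, -4/5, 2/15, 4/15] . pi = 0
  [1/15, 7/15, -3/5, 1/5] . pi = 0
  [1, 1, 1, 1] . pi = 1

Solving yields:
  pi_A = 239/540
  pi_B = 179/1080
  pi_C = 25/108
  pi_D = 173/1080

Verification (pi * P):
  239/540*2/3 + 179/1080*1/15 + 25/108*4/15 + 173/1080*7/15 = 239/540 = pi_A  (ok)
  239/540*2/15 + 179/1080*1/5 + 25/108*2/15 + 173/1080*4/15 = 179/1080 = pi_B  (ok)
  239/540*1/15 + 179/1080*7/15 + 25/108*2/5 + 173/1080*1/5 = 25/108 = pi_C  (ok)
  239/540*2/15 + 179/1080*4/15 + 25/108*1/5 + 173/1080*1/15 = 173/1080 = pi_D  (ok)

Answer: 239/540 179/1080 25/108 173/1080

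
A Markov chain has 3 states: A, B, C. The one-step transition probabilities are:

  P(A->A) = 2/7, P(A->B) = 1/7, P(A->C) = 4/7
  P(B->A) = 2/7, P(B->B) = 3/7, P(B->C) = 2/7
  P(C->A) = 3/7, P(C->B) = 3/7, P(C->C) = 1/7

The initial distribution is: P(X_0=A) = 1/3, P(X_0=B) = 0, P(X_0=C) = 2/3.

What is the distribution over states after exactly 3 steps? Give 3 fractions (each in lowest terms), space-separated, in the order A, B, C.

Answer: 346/1029 115/343 338/1029

Derivation:
Propagating the distribution step by step (d_{t+1} = d_t * P):
d_0 = (A=1/3, B=0, C=2/3)
  d_1[A] = 1/3*2/7 + 0*2/7 + 2/3*3/7 = 8/21
  d_1[B] = 1/3*1/7 + 0*3/7 + 2/3*3/7 = 1/3
  d_1[C] = 1/3*4/7 + 0*2/7 + 2/3*1/7 = 2/7
d_1 = (A=8/21, B=1/3, C=2/7)
  d_2[A] = 8/21*2/7 + 1/3*2/7 + 2/7*3/7 = 16/49
  d_2[B] = 8/21*1/7 + 1/3*3/7 + 2/7*3/7 = 47/147
  d_2[C] = 8/21*4/7 + 1/3*2/7 + 2/7*1/7 = 52/147
d_2 = (A=16/49, B=47/147, C=52/147)
  d_3[A] = 16/49*2/7 + 47/147*2/7 + 52/147*3/7 = 346/1029
  d_3[B] = 16/49*1/7 + 47/147*3/7 + 52/147*3/7 = 115/343
  d_3[C] = 16/49*4/7 + 47/147*2/7 + 52/147*1/7 = 338/1029
d_3 = (A=346/1029, B=115/343, C=338/1029)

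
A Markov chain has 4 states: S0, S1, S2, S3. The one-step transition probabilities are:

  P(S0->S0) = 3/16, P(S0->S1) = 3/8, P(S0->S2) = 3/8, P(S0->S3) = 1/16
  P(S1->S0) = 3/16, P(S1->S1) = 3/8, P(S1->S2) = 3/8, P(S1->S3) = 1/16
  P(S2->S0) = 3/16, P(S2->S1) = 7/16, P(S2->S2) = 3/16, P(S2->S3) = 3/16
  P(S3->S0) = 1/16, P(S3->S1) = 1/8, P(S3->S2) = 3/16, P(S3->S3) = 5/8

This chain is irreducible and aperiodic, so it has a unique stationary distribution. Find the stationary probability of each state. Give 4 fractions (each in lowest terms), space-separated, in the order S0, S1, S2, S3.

Answer: 355/2224 749/2224 39/139 31/139

Derivation:
The stationary distribution satisfies pi = pi * P, i.e.:
  pi_S0 = 3/16*pi_S0 + 3/16*pi_S1 + 3/16*pi_S2 + 1/16*pi_S3
  pi_S1 = 3/8*pi_S0 + 3/8*pi_S1 + 7/16*pi_S2 + 1/8*pi_S3
  pi_S2 = 3/8*pi_S0 + 3/8*pi_S1 + 3/16*pi_S2 + 3/16*pi_S3
  pi_S3 = 1/16*pi_S0 + 1/16*pi_S1 + 3/16*pi_S2 + 5/8*pi_S3
with normalization: pi_S0 + pi_S1 + pi_S2 + pi_S3 = 1.

Using the first 3 balance equations plus normalization, the linear system A*pi = b is:
  [-13/16, 3/16, 3/16, 1/16] . pi = 0
  [3/8, -5/8, 7/16, 1/8] . pi = 0
  [3/8, 3/8, -13/16, 3/16] . pi = 0
  [1, 1, 1, 1] . pi = 1

Solving yields:
  pi_S0 = 355/2224
  pi_S1 = 749/2224
  pi_S2 = 39/139
  pi_S3 = 31/139

Verification (pi * P):
  355/2224*3/16 + 749/2224*3/16 + 39/139*3/16 + 31/139*1/16 = 355/2224 = pi_S0  (ok)
  355/2224*3/8 + 749/2224*3/8 + 39/139*7/16 + 31/139*1/8 = 749/2224 = pi_S1  (ok)
  355/2224*3/8 + 749/2224*3/8 + 39/139*3/16 + 31/139*3/16 = 39/139 = pi_S2  (ok)
  355/2224*1/16 + 749/2224*1/16 + 39/139*3/16 + 31/139*5/8 = 31/139 = pi_S3  (ok)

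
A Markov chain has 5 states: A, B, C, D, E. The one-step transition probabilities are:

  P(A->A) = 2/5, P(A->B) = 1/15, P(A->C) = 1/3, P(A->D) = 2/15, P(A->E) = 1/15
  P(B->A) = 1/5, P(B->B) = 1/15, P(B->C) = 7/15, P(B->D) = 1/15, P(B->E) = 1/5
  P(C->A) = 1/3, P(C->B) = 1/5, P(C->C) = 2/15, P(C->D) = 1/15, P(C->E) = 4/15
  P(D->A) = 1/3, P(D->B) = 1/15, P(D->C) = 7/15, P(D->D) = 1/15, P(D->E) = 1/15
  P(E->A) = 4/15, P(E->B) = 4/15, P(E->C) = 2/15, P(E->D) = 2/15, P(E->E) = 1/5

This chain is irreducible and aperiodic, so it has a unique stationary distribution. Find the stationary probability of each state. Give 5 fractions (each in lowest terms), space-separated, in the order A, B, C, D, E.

Answer: 9151/28056 1907/14028 185/668 2783/28056 2269/14028

Derivation:
The stationary distribution satisfies pi = pi * P, i.e.:
  pi_A = 2/5*pi_A + 1/5*pi_B + 1/3*pi_C + 1/3*pi_D + 4/15*pi_E
  pi_B = 1/15*pi_A + 1/15*pi_B + 1/5*pi_C + 1/15*pi_D + 4/15*pi_E
  pi_C = 1/3*pi_A + 7/15*pi_B + 2/15*pi_C + 7/15*pi_D + 2/15*pi_E
  pi_D = 2/15*pi_A + 1/15*pi_B + 1/15*pi_C + 1/15*pi_D + 2/15*pi_E
  pi_E = 1/15*pi_A + 1/5*pi_B + 4/15*pi_C + 1/15*pi_D + 1/5*pi_E
with normalization: pi_A + pi_B + pi_C + pi_D + pi_E = 1.

Using the first 4 balance equations plus normalization, the linear system A*pi = b is:
  [-3/5, 1/5, 1/3, 1/3, 4/15] . pi = 0
  [1/15, -14/15, 1/5, 1/15, 4/15] . pi = 0
  [1/3, 7/15, -13/15, 7/15, 2/15] . pi = 0
  [2/15, 1/15, 1/15, -14/15, 2/15] . pi = 0
  [1, 1, 1, 1, 1] . pi = 1

Solving yields:
  pi_A = 9151/28056
  pi_B = 1907/14028
  pi_C = 185/668
  pi_D = 2783/28056
  pi_E = 2269/14028

Verification (pi * P):
  9151/28056*2/5 + 1907/14028*1/5 + 185/668*1/3 + 2783/28056*1/3 + 2269/14028*4/15 = 9151/28056 = pi_A  (ok)
  9151/28056*1/15 + 1907/14028*1/15 + 185/668*1/5 + 2783/28056*1/15 + 2269/14028*4/15 = 1907/14028 = pi_B  (ok)
  9151/28056*1/3 + 1907/14028*7/15 + 185/668*2/15 + 2783/28056*7/15 + 2269/14028*2/15 = 185/668 = pi_C  (ok)
  9151/28056*2/15 + 1907/14028*1/15 + 185/668*1/15 + 2783/28056*1/15 + 2269/14028*2/15 = 2783/28056 = pi_D  (ok)
  9151/28056*1/15 + 1907/14028*1/5 + 185/668*4/15 + 2783/28056*1/15 + 2269/14028*1/5 = 2269/14028 = pi_E  (ok)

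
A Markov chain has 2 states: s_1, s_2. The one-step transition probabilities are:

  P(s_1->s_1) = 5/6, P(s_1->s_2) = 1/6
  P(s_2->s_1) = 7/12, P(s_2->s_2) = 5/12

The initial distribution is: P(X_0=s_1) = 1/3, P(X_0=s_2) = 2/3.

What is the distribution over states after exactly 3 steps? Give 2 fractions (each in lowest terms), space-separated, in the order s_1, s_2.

Propagating the distribution step by step (d_{t+1} = d_t * P):
d_0 = (s_1=1/3, s_2=2/3)
  d_1[s_1] = 1/3*5/6 + 2/3*7/12 = 2/3
  d_1[s_2] = 1/3*1/6 + 2/3*5/12 = 1/3
d_1 = (s_1=2/3, s_2=1/3)
  d_2[s_1] = 2/3*5/6 + 1/3*7/12 = 3/4
  d_2[s_2] = 2/3*1/6 + 1/3*5/12 = 1/4
d_2 = (s_1=3/4, s_2=1/4)
  d_3[s_1] = 3/4*5/6 + 1/4*7/12 = 37/48
  d_3[s_2] = 3/4*1/6 + 1/4*5/12 = 11/48
d_3 = (s_1=37/48, s_2=11/48)

Answer: 37/48 11/48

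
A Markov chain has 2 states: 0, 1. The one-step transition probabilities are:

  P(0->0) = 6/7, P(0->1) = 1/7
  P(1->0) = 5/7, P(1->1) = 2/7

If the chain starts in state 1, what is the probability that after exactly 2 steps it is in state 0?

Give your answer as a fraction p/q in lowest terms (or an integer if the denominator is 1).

Answer: 40/49

Derivation:
Computing P^2 by repeated multiplication:
P^1 =
  0: [6/7, 1/7]
  1: [5/7, 2/7]
P^2 =
  0: [41/49, 8/49]
  1: [40/49, 9/49]

(P^2)[1 -> 0] = 40/49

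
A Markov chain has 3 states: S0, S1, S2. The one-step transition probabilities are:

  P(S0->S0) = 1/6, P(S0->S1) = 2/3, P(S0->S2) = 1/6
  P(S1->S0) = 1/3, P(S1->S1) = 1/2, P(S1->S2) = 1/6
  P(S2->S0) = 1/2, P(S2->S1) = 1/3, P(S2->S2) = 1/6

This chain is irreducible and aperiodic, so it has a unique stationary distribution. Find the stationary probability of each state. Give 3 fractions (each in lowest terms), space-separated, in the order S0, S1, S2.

The stationary distribution satisfies pi = pi * P, i.e.:
  pi_S0 = 1/6*pi_S0 + 1/3*pi_S1 + 1/2*pi_S2
  pi_S1 = 2/3*pi_S0 + 1/2*pi_S1 + 1/3*pi_S2
  pi_S2 = 1/6*pi_S0 + 1/6*pi_S1 + 1/6*pi_S2
with normalization: pi_S0 + pi_S1 + pi_S2 = 1.

Using the first 2 balance equations plus normalization, the linear system A*pi = b is:
  [-5/6, 1/3, 1/2] . pi = 0
  [2/3, -1/2, 1/3] . pi = 0
  [1, 1, 1] . pi = 1

Solving yields:
  pi_S0 = 13/42
  pi_S1 = 11/21
  pi_S2 = 1/6

Verification (pi * P):
  13/42*1/6 + 11/21*1/3 + 1/6*1/2 = 13/42 = pi_S0  (ok)
  13/42*2/3 + 11/21*1/2 + 1/6*1/3 = 11/21 = pi_S1  (ok)
  13/42*1/6 + 11/21*1/6 + 1/6*1/6 = 1/6 = pi_S2  (ok)

Answer: 13/42 11/21 1/6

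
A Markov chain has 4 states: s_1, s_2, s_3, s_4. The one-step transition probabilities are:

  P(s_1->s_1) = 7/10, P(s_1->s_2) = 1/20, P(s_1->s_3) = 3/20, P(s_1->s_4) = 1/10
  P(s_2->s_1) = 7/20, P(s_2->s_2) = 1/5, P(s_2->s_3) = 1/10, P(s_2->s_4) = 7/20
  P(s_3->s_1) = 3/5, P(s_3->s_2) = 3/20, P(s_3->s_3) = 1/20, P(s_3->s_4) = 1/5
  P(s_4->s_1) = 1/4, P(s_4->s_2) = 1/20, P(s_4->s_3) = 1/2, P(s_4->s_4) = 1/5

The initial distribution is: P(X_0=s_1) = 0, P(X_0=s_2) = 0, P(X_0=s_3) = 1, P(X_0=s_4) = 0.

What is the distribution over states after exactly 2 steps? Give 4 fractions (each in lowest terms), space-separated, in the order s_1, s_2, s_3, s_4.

Answer: 221/400 31/400 83/400 13/80

Derivation:
Propagating the distribution step by step (d_{t+1} = d_t * P):
d_0 = (s_1=0, s_2=0, s_3=1, s_4=0)
  d_1[s_1] = 0*7/10 + 0*7/20 + 1*3/5 + 0*1/4 = 3/5
  d_1[s_2] = 0*1/20 + 0*1/5 + 1*3/20 + 0*1/20 = 3/20
  d_1[s_3] = 0*3/20 + 0*1/10 + 1*1/20 + 0*1/2 = 1/20
  d_1[s_4] = 0*1/10 + 0*7/20 + 1*1/5 + 0*1/5 = 1/5
d_1 = (s_1=3/5, s_2=3/20, s_3=1/20, s_4=1/5)
  d_2[s_1] = 3/5*7/10 + 3/20*7/20 + 1/20*3/5 + 1/5*1/4 = 221/400
  d_2[s_2] = 3/5*1/20 + 3/20*1/5 + 1/20*3/20 + 1/5*1/20 = 31/400
  d_2[s_3] = 3/5*3/20 + 3/20*1/10 + 1/20*1/20 + 1/5*1/2 = 83/400
  d_2[s_4] = 3/5*1/10 + 3/20*7/20 + 1/20*1/5 + 1/5*1/5 = 13/80
d_2 = (s_1=221/400, s_2=31/400, s_3=83/400, s_4=13/80)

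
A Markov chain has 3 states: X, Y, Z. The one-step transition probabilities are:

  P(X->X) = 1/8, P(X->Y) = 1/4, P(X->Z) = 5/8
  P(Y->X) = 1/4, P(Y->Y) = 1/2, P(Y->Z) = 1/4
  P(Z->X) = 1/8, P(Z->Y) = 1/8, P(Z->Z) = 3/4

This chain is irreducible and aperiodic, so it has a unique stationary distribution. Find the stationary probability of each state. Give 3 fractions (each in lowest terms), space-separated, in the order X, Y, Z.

The stationary distribution satisfies pi = pi * P, i.e.:
  pi_X = 1/8*pi_X + 1/4*pi_Y + 1/8*pi_Z
  pi_Y = 1/4*pi_X + 1/2*pi_Y + 1/8*pi_Z
  pi_Z = 5/8*pi_X + 1/4*pi_Y + 3/4*pi_Z
with normalization: pi_X + pi_Y + pi_Z = 1.

Using the first 2 balance equations plus normalization, the linear system A*pi = b is:
  [-7/8, 1/4, 1/8] . pi = 0
  [1/4, -1/2, 1/8] . pi = 0
  [1, 1, 1] . pi = 1

Solving yields:
  pi_X = 2/13
  pi_Y = 3/13
  pi_Z = 8/13

Verification (pi * P):
  2/13*1/8 + 3/13*1/4 + 8/13*1/8 = 2/13 = pi_X  (ok)
  2/13*1/4 + 3/13*1/2 + 8/13*1/8 = 3/13 = pi_Y  (ok)
  2/13*5/8 + 3/13*1/4 + 8/13*3/4 = 8/13 = pi_Z  (ok)

Answer: 2/13 3/13 8/13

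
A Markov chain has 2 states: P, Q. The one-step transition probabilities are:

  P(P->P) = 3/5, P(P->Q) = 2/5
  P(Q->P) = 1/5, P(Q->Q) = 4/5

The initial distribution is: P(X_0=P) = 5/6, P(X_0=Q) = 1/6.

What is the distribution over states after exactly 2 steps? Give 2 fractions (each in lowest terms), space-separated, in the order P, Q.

Propagating the distribution step by step (d_{t+1} = d_t * P):
d_0 = (P=5/6, Q=1/6)
  d_1[P] = 5/6*3/5 + 1/6*1/5 = 8/15
  d_1[Q] = 5/6*2/5 + 1/6*4/5 = 7/15
d_1 = (P=8/15, Q=7/15)
  d_2[P] = 8/15*3/5 + 7/15*1/5 = 31/75
  d_2[Q] = 8/15*2/5 + 7/15*4/5 = 44/75
d_2 = (P=31/75, Q=44/75)

Answer: 31/75 44/75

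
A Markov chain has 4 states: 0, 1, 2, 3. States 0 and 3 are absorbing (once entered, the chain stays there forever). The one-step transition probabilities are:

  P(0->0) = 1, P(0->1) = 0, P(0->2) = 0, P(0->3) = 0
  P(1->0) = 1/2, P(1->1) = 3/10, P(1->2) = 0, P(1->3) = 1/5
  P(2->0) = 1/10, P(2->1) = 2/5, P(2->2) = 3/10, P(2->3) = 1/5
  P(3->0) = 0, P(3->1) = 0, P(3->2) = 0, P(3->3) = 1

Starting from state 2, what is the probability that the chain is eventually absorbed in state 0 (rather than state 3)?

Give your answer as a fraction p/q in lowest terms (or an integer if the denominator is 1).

Answer: 27/49

Derivation:
Let a_i = P(absorbed in 0 | start in state i).
Boundary conditions: a_0 = 1, a_3 = 0.
For each transient state i, a_i = sum_j P(i->j) * a_j:
  a_1 = 1/2*a_0 + 3/10*a_1 + 0*a_2 + 1/5*a_3
  a_2 = 1/10*a_0 + 2/5*a_1 + 3/10*a_2 + 1/5*a_3

Substituting a_0 = 1 and a_3 = 0, rearrange to (I - Q) a = r where r[i] = P(i -> 0):
  [7/10, 0] . (a_1, a_2) = 1/2
  [-2/5, 7/10] . (a_1, a_2) = 1/10

Solving yields:
  a_1 = 5/7
  a_2 = 27/49

Starting state is 2, so the absorption probability is a_2 = 27/49.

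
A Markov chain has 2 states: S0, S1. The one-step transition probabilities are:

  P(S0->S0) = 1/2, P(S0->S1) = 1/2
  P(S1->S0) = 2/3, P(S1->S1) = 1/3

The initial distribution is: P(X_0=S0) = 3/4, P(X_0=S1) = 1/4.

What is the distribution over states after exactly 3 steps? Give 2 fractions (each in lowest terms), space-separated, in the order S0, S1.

Propagating the distribution step by step (d_{t+1} = d_t * P):
d_0 = (S0=3/4, S1=1/4)
  d_1[S0] = 3/4*1/2 + 1/4*2/3 = 13/24
  d_1[S1] = 3/4*1/2 + 1/4*1/3 = 11/24
d_1 = (S0=13/24, S1=11/24)
  d_2[S0] = 13/24*1/2 + 11/24*2/3 = 83/144
  d_2[S1] = 13/24*1/2 + 11/24*1/3 = 61/144
d_2 = (S0=83/144, S1=61/144)
  d_3[S0] = 83/144*1/2 + 61/144*2/3 = 493/864
  d_3[S1] = 83/144*1/2 + 61/144*1/3 = 371/864
d_3 = (S0=493/864, S1=371/864)

Answer: 493/864 371/864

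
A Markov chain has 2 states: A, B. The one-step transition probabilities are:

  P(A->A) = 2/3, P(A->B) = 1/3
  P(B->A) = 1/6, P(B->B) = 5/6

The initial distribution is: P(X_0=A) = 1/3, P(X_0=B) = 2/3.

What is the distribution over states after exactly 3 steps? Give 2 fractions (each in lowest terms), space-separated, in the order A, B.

Propagating the distribution step by step (d_{t+1} = d_t * P):
d_0 = (A=1/3, B=2/3)
  d_1[A] = 1/3*2/3 + 2/3*1/6 = 1/3
  d_1[B] = 1/3*1/3 + 2/3*5/6 = 2/3
d_1 = (A=1/3, B=2/3)
  d_2[A] = 1/3*2/3 + 2/3*1/6 = 1/3
  d_2[B] = 1/3*1/3 + 2/3*5/6 = 2/3
d_2 = (A=1/3, B=2/3)
  d_3[A] = 1/3*2/3 + 2/3*1/6 = 1/3
  d_3[B] = 1/3*1/3 + 2/3*5/6 = 2/3
d_3 = (A=1/3, B=2/3)

Answer: 1/3 2/3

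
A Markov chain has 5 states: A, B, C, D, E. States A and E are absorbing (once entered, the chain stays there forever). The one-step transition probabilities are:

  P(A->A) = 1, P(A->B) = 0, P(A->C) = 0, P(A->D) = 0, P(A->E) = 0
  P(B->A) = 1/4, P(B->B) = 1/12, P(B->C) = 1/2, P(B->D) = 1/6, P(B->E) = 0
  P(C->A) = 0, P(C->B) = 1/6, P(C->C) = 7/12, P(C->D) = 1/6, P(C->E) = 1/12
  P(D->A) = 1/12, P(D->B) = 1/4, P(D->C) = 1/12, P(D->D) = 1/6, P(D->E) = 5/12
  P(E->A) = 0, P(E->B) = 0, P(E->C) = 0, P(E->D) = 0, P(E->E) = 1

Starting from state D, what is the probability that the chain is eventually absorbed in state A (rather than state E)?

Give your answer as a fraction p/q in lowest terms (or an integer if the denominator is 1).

Let a_i = P(absorbed in A | start in state i).
Boundary conditions: a_A = 1, a_E = 0.
For each transient state i, a_i = sum_j P(i->j) * a_j:
  a_B = 1/4*a_A + 1/12*a_B + 1/2*a_C + 1/6*a_D + 0*a_E
  a_C = 0*a_A + 1/6*a_B + 7/12*a_C + 1/6*a_D + 1/12*a_E
  a_D = 1/12*a_A + 1/4*a_B + 1/12*a_C + 1/6*a_D + 5/12*a_E

Substituting a_A = 1 and a_E = 0, rearrange to (I - Q) a = r where r[i] = P(i -> A):
  [11/12, -1/2, -1/6] . (a_B, a_C, a_D) = 1/4
  [-1/6, 5/12, -1/6] . (a_B, a_C, a_D) = 0
  [-1/4, -1/12, 5/6] . (a_B, a_C, a_D) = 1/12

Solving yields:
  a_B = 83/169
  a_C = 4/13
  a_D = 47/169

Starting state is D, so the absorption probability is a_D = 47/169.

Answer: 47/169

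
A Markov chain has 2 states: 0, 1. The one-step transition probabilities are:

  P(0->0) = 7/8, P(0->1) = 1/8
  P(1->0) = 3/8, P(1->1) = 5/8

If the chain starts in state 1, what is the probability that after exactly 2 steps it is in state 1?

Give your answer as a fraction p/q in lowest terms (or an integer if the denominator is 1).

Computing P^2 by repeated multiplication:
P^1 =
  0: [7/8, 1/8]
  1: [3/8, 5/8]
P^2 =
  0: [13/16, 3/16]
  1: [9/16, 7/16]

(P^2)[1 -> 1] = 7/16

Answer: 7/16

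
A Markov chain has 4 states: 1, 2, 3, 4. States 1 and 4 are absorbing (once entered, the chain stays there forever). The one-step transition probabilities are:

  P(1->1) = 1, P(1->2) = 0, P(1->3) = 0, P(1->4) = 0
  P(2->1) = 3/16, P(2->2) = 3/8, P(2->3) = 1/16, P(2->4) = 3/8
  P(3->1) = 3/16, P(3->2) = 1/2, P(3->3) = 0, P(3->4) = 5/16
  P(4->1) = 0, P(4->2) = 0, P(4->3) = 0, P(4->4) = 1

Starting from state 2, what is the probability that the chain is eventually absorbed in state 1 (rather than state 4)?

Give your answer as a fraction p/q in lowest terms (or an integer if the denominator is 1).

Let a_i = P(absorbed in 1 | start in state i).
Boundary conditions: a_1 = 1, a_4 = 0.
For each transient state i, a_i = sum_j P(i->j) * a_j:
  a_2 = 3/16*a_1 + 3/8*a_2 + 1/16*a_3 + 3/8*a_4
  a_3 = 3/16*a_1 + 1/2*a_2 + 0*a_3 + 5/16*a_4

Substituting a_1 = 1 and a_4 = 0, rearrange to (I - Q) a = r where r[i] = P(i -> 1):
  [5/8, -1/16] . (a_2, a_3) = 3/16
  [-1/2, 1] . (a_2, a_3) = 3/16

Solving yields:
  a_2 = 51/152
  a_3 = 27/76

Starting state is 2, so the absorption probability is a_2 = 51/152.

Answer: 51/152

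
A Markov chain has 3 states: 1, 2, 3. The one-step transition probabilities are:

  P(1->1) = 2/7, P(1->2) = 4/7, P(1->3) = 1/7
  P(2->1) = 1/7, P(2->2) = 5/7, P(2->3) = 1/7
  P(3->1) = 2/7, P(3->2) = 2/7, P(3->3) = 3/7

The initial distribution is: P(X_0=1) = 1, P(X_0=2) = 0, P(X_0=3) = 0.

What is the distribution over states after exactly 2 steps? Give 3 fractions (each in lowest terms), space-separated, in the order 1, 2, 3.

Answer: 10/49 30/49 9/49

Derivation:
Propagating the distribution step by step (d_{t+1} = d_t * P):
d_0 = (1=1, 2=0, 3=0)
  d_1[1] = 1*2/7 + 0*1/7 + 0*2/7 = 2/7
  d_1[2] = 1*4/7 + 0*5/7 + 0*2/7 = 4/7
  d_1[3] = 1*1/7 + 0*1/7 + 0*3/7 = 1/7
d_1 = (1=2/7, 2=4/7, 3=1/7)
  d_2[1] = 2/7*2/7 + 4/7*1/7 + 1/7*2/7 = 10/49
  d_2[2] = 2/7*4/7 + 4/7*5/7 + 1/7*2/7 = 30/49
  d_2[3] = 2/7*1/7 + 4/7*1/7 + 1/7*3/7 = 9/49
d_2 = (1=10/49, 2=30/49, 3=9/49)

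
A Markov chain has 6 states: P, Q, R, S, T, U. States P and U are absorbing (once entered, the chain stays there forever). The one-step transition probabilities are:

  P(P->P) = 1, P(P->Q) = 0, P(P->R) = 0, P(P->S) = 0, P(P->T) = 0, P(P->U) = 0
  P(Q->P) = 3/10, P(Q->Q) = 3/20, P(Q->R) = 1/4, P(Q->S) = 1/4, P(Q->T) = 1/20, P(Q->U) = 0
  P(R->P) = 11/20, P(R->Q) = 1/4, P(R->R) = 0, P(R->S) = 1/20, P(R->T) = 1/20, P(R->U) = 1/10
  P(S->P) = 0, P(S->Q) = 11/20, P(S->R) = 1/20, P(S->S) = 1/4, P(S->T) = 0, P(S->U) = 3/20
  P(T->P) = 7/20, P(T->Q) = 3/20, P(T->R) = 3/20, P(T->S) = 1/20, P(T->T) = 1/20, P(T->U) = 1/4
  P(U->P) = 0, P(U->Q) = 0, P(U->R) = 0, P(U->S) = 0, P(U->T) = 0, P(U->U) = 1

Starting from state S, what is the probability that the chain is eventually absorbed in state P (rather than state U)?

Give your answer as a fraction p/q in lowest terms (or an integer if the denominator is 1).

Answer: 14309/21580

Derivation:
Let a_i = P(absorbed in P | start in state i).
Boundary conditions: a_P = 1, a_U = 0.
For each transient state i, a_i = sum_j P(i->j) * a_j:
  a_Q = 3/10*a_P + 3/20*a_Q + 1/4*a_R + 1/4*a_S + 1/20*a_T + 0*a_U
  a_R = 11/20*a_P + 1/4*a_Q + 0*a_R + 1/20*a_S + 1/20*a_T + 1/10*a_U
  a_S = 0*a_P + 11/20*a_Q + 1/20*a_R + 1/4*a_S + 0*a_T + 3/20*a_U
  a_T = 7/20*a_P + 3/20*a_Q + 3/20*a_R + 1/20*a_S + 1/20*a_T + 1/4*a_U

Substituting a_P = 1 and a_U = 0, rearrange to (I - Q) a = r where r[i] = P(i -> P):
  [17/20, -1/4, -1/4, -1/20] . (a_Q, a_R, a_S, a_T) = 3/10
  [-1/4, 1, -1/20, -1/20] . (a_Q, a_R, a_S, a_T) = 11/20
  [-11/20, -1/20, 3/4, 0] . (a_Q, a_R, a_S, a_T) = 0
  [-3/20, -3/20, -1/20, 19/20] . (a_Q, a_R, a_S, a_T) = 7/20

Solving yields:
  a_Q = 53689/64740
  a_R = 2051/2490
  a_S = 14309/21580
  a_T = 3584/5395

Starting state is S, so the absorption probability is a_S = 14309/21580.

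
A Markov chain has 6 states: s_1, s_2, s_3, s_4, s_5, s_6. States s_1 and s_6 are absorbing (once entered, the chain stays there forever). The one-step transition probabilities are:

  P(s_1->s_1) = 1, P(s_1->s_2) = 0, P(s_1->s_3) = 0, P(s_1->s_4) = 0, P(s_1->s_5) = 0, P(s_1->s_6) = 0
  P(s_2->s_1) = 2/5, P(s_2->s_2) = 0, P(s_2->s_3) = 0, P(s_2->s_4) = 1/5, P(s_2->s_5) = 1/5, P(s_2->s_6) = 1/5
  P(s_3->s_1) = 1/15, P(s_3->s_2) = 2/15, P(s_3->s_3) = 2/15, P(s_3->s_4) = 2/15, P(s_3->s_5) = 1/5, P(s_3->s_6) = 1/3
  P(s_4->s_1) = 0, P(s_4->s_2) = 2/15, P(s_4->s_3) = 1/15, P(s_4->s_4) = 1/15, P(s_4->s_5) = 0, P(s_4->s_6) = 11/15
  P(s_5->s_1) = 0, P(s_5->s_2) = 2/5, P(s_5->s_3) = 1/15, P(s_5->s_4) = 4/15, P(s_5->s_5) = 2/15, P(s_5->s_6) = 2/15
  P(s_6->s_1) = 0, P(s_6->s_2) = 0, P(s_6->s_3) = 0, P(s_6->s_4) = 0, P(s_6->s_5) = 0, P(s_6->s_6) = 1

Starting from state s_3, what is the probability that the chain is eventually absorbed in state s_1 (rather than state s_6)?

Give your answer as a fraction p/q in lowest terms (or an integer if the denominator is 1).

Answer: 1088/4915

Derivation:
Let a_i = P(absorbed in s_1 | start in state i).
Boundary conditions: a_s_1 = 1, a_s_6 = 0.
For each transient state i, a_i = sum_j P(i->j) * a_j:
  a_s_2 = 2/5*a_s_1 + 0*a_s_2 + 0*a_s_3 + 1/5*a_s_4 + 1/5*a_s_5 + 1/5*a_s_6
  a_s_3 = 1/15*a_s_1 + 2/15*a_s_2 + 2/15*a_s_3 + 2/15*a_s_4 + 1/5*a_s_5 + 1/3*a_s_6
  a_s_4 = 0*a_s_1 + 2/15*a_s_2 + 1/15*a_s_3 + 1/15*a_s_4 + 0*a_s_5 + 11/15*a_s_6
  a_s_5 = 0*a_s_1 + 2/5*a_s_2 + 1/15*a_s_3 + 4/15*a_s_4 + 2/15*a_s_5 + 2/15*a_s_6

Substituting a_s_1 = 1 and a_s_6 = 0, rearrange to (I - Q) a = r where r[i] = P(i -> s_1):
  [1, 0, -1/5, -1/5] . (a_s_2, a_s_3, a_s_4, a_s_5) = 2/5
  [-2/15, 13/15, -2/15, -1/5] . (a_s_2, a_s_3, a_s_4, a_s_5) = 1/15
  [-2/15, -1/15, 14/15, 0] . (a_s_2, a_s_3, a_s_4, a_s_5) = 0
  [-2/5, -1/15, -4/15, 13/15] . (a_s_2, a_s_3, a_s_4, a_s_5) = 0

Solving yields:
  a_s_2 = 4603/9830
  a_s_3 = 1088/4915
  a_s_4 = 813/9830
  a_s_5 = 1271/4915

Starting state is s_3, so the absorption probability is a_s_3 = 1088/4915.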